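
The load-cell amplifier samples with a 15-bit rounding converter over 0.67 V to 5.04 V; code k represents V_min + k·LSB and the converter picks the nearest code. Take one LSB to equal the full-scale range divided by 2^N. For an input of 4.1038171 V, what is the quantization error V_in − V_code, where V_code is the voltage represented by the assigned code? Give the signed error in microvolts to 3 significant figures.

Range = 5.04 − (0.67) = 4.37 V. LSB = 4.37 V / 2^15 ≈ 133.4 µV.
Position in LSBs: (4.1038171 − (0.67)) × 32768/4.37 = 25748.1279; rounding gives k = 25748.
V_code = 0.67 + (25748/32768) × 4.37 = 4.1038000488 V.
e = 4.1038171 − (4.1038000488) = +17.1 µV.

+17.1 µV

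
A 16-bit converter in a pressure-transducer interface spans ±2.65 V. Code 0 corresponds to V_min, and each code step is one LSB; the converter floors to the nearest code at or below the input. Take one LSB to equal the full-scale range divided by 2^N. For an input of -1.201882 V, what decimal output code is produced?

17906

Span: 2.65 V − (-2.65 V) = 5.3 V. LSB = 5.3 V / 2^16 ≈ 80.87 µV.
(V_in − V_min) × 2^16/range = (-1.201882 − (-2.65)) × 65536/5.3 = 17906.389.
Floor → code = 17906.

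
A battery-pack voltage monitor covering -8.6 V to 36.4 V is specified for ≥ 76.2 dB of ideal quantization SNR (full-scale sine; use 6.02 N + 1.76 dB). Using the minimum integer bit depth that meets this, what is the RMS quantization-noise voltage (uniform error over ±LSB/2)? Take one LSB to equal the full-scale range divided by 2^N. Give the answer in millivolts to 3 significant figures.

Full-scale range = 36.4 V − (-8.6 V) = 45 V.
Solving 6.02 N ≥ 76.2 − 1.76: N ≥ 12.365. Round up → N = 13.
LSB = 45 V ÷ 2^13 = 45/8192 V = 5.4932 mV.
σ_q = LSB/√12 = 5.4932 mV/3.4641 = 1.59 mV.

1.59 mV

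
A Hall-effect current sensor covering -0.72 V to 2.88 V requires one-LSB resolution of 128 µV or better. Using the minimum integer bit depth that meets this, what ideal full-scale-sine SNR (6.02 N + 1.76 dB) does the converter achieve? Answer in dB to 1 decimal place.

92.1 dB

The full-scale span is 2.88 − (-0.72) = 3.6 V.
Levels needed ≥ 3.6/128 µV = 28120. 2^15 = 32768 suffices, so N_min = 15.
SNR = 6.02 × 15 + 1.76 = 92.06 dB.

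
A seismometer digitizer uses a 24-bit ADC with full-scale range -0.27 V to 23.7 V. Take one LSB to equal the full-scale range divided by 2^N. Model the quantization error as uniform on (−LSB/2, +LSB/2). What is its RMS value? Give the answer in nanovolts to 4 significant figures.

412.4 nV

Range = 23.7 − (-0.27) = 23.97 V.
Step size = 23.97/16777216 V = 1.42872 µV.
For a uniform distribution on [−LSB/2, +LSB/2], V_rms = LSB/√12 = 1.42872 µV/3.4641 = 412.4 nV.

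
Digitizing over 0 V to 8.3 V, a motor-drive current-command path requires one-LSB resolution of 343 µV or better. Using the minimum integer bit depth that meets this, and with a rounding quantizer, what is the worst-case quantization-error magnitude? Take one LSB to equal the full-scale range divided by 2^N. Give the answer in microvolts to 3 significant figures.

Range is 8.3 V.
Required number of levels: 8.3/343 µV = 24198; smallest N with 2^N ≥ that is 15.
LSB = 8.3 V / 2^15 = 253.30 µV.
|e|_max = LSB/2 = 127 µV.

127 µV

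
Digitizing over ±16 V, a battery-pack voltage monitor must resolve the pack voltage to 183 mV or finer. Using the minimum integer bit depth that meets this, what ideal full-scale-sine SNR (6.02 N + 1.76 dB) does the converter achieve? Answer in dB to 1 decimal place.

The full-scale span is 16 − (-16) = 32 V.
Need 2^N ≥ 32 V / 183 mV = 174.9 → N_min = 8.
SNR = 6.02 × 8 + 1.76 = 49.92 dB.

49.9 dB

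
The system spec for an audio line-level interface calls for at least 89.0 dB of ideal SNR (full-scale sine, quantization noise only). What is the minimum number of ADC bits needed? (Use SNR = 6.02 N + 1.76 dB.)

Required N = ⌈(89.0 − 1.76)/6.02⌉ = ⌈14.492⌉ = 15.

15 bits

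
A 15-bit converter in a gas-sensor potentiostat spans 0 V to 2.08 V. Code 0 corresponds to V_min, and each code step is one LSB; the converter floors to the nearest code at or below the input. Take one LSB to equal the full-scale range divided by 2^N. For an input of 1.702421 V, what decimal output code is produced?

26819

Full-scale range = 2.08 V. LSB = 2.08 V / 2^15 ≈ 63.48 µV.
(V_in − V_min) × 2^15/range = (1.702421 − (0)) × 32768/2.08 = 26819.679.
Floor → code = 26819.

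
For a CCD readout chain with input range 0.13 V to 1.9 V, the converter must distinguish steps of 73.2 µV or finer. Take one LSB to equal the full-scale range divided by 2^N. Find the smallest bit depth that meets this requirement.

15 bits

Full-scale range = 1.9 V − (0.13 V) = 1.77 V.
Levels needed ≥ 1.77/73.2 µV = 24180. 2^15 = 32768 suffices, so N_min = 15.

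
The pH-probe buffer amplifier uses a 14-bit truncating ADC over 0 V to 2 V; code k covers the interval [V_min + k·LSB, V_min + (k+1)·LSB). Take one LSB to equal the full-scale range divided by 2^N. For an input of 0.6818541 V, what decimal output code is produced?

5585

Full-scale range = 2 V. LSB = 2 V / 2^14 ≈ 122.1 µV.
V_in − V_min = 0.6818541 − (0) = 0.6818541 V.
Divide by LSB: 0.6818541 × 16384/2 = 5585.7488.
Truncating gives code 5585.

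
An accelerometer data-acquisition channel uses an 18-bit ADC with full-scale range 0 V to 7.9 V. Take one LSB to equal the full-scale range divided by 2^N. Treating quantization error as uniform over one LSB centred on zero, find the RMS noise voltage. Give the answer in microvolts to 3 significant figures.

Span = 7.9 V.
One LSB is 7.9 V / 262144 = 30.136 µV.
For a uniform distribution on [−LSB/2, +LSB/2], V_rms = LSB/√12 = 30.136 µV/3.4641 = 8.70 µV.

8.70 µV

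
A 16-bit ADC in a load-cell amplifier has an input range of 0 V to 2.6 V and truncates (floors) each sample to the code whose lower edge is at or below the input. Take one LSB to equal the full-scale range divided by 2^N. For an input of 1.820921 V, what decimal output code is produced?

Full-scale range = 2.6 V. LSB = 2.6 V / 2^16 ≈ 39.67 µV.
(V_in − V_min) × 2^16/range = (1.820921 − (0)) × 65536/2.6 = 45898.415.
Floor → code = 45898.

45898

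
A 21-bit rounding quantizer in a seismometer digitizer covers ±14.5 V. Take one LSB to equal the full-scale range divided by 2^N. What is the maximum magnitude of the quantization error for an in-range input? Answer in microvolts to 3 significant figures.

6.91 µV

Full-scale range = 14.5 V − (-14.5 V) = 29 V.
Step size = 29/2097152 V = 13.828 µV.
Worst-case error for round-to-nearest is half an LSB: 6.91 µV.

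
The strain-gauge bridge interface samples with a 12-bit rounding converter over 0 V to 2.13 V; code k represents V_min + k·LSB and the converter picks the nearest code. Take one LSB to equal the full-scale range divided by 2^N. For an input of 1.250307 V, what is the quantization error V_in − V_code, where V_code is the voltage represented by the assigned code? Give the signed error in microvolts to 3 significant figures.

+180 µV

Full-scale range = 2.13 V. LSB = 2.13 V / 2^12 ≈ 0.5200 mV.
(1.250307 − (0)) / LSB = 1.250307 × 4096/2.13 = 2404.3462. Nearest integer: k = 2404.
Reconstructed level: 0 + 2404 × 2.13/4096 V = 1.250126953 V.
e = 1.250307 − (1.250126953) = +180 µV.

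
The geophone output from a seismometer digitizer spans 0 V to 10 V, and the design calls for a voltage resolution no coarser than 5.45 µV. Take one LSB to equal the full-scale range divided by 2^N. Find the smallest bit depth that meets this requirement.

Span = 10 V.
Levels needed ≥ 10/5.45 µV = 1.835e6. 2^21 = 2097152 suffices, so N_min = 21.

21 bits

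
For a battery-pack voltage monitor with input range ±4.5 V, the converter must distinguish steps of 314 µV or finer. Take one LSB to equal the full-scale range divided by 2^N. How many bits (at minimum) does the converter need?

Full-scale range = 4.5 V − (-4.5 V) = 9 V.
Levels needed ≥ 9/314 µV = 28660. 2^15 = 32768 suffices, so N_min = 15.

15 bits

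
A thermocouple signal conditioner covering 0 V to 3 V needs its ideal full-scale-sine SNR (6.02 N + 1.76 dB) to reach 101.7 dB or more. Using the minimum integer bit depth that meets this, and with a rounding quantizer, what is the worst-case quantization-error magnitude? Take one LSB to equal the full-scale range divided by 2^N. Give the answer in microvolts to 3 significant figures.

11.4 µV

V_FS = 3 V.
Required N = ⌈(101.7 − 1.76)/6.02⌉ = ⌈16.601⌉ = 17.
One LSB is 3 V / 131072 = 22.888 µV.
|e|_max = LSB/2 = 11.4 µV.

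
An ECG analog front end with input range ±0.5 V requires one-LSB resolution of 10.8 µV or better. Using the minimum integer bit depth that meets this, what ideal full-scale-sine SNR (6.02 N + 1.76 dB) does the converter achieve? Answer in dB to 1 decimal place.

Range = 0.5 − (-0.5) = 1 V.
Need 2^N ≥ 1 V / 10.8 µV = 92590 → N_min = 17.
Ideal SNR at N = 17: 6.02·17 + 1.76 = 104.1 dB.

104.1 dB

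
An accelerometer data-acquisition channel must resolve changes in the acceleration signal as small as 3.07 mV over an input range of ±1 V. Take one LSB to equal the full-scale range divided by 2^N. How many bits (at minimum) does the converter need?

Full-scale range = 1 V − (-1 V) = 2 V.
Required number of levels: 2/3.07 mV = 651.47; smallest N with 2^N ≥ that is 10.

10 bits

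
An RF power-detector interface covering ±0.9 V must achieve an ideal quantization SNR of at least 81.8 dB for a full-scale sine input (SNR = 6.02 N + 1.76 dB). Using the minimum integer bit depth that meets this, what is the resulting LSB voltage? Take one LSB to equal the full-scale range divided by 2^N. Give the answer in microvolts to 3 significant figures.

110 µV

Span: 0.9 V − (-0.9 V) = 1.8 V.
Solving 6.02 N ≥ 81.8 − 1.76: N ≥ 13.296. Round up → N = 14.
Step size = 1.8/16384 V = 110 µV.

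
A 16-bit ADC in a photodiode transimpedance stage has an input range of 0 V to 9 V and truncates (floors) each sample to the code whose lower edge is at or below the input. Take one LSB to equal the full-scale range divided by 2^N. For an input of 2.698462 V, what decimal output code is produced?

19649

Full-scale range = 9 V. LSB = 9 V / 2^16 ≈ 137.3 µV.
V_in − V_min = 2.698462 − (0) = 2.698462 V.
Divide by LSB: 2.698462 × 65536/9 = 19649.6006.
Truncating gives code 19649.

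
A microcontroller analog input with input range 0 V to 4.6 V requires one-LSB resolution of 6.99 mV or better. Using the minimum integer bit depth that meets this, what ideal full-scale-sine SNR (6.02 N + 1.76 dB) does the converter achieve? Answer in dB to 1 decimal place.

62.0 dB

Span = 4.6 V.
Levels needed ≥ 4.6/6.99 mV = 658.1. 2^10 = 1024 suffices, so N_min = 10.
6.02(10) + 1.76 = 61.96 dB.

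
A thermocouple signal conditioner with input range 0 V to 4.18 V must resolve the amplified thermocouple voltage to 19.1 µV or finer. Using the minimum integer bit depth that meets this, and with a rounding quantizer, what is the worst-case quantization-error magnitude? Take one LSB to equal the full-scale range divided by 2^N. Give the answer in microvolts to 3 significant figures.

Range is 4.18 V.
4.18 V / 19.1 µV = 218800. Since 2^17 = 131072 and 2^18 = 262144, N = 18.
LSB = 4.18 V ÷ 2^18 = 4.18/262144 V = 15.945 µV.
Max error for round-to-nearest is LSB/2 = 7.97 µV.

7.97 µV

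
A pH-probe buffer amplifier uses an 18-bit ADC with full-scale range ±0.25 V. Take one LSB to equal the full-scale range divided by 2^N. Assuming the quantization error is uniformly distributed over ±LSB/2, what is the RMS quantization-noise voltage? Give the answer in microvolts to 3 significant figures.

0.551 µV

The full-scale span is 0.25 − (-0.25) = 0.5 V.
LSB = 0.5 V / 2^18 = 1.9073 µV.
σ_q = LSB/√12 = 1.9073 µV/3.4641 = 0.551 µV.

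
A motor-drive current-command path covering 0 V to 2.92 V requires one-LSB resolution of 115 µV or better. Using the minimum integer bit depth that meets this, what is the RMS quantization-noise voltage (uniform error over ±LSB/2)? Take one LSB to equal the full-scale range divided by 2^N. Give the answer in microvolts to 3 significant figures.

V_FS = 2.92 V.
2.92 V / 115 µV = 25390. Since 2^14 = 16384 and 2^15 = 32768, N = 15.
LSB = 2.92 V / 2^15 = 89.111 µV.
V_rms = LSB/√12 = 25.7 µV.

25.7 µV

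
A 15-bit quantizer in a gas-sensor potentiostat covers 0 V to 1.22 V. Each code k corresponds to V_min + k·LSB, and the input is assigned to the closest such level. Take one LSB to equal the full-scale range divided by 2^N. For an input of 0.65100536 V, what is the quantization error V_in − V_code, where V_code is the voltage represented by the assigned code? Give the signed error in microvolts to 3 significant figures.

+13.5 µV

Span = 1.22 V. LSB = 1.22 V / 2^15 ≈ 37.23 µV.
(V_in − V_min)/LSB = (0.65100536 − (0)) × 32768/1.22 = 17485.3636 → nearest code k = 17485.
V_code = 0 + (17485/32768) × 1.22 = 0.65099182129 V.
V_in − V_code = 0.65100536 − (0.65099182129) = +13.5 µV.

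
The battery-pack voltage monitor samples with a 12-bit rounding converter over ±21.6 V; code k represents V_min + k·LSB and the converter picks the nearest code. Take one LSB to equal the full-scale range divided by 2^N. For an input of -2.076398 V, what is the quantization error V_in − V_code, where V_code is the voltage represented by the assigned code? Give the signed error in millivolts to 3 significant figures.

Range = 21.6 − (-21.6) = 43.2 V. LSB = 43.2 V / 2^12 ≈ 10.55 mV.
Position in LSBs: (-2.076398 − (-21.6)) × 4096/43.2 = 1851.1267; rounding gives k = 1851.
V_code = -21.6 + (1851/4096) × 43.2 = -2.077734375 V.
e = -2.076398 − (-2.077734375) = +1.34 mV.

+1.34 mV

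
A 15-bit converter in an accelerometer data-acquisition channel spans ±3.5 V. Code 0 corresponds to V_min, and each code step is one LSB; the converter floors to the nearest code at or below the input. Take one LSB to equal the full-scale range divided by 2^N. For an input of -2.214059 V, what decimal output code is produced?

Full-scale range = 3.5 V − (-3.5 V) = 7 V. LSB = 7 V / 2^15 ≈ 213.6 µV.
(V_in − V_min) × 2^15/range = (-2.214059 − (-3.5)) × 32768/7 = 6019.674.
Floor → code = 6019.

6019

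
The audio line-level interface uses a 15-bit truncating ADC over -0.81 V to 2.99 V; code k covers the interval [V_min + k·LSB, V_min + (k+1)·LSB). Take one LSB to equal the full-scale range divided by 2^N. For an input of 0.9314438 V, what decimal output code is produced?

The full-scale span is 2.99 − (-0.81) = 3.8 V. LSB = 3.8 V / 2^15 ≈ 116.0 µV.
code = ⌊(V_in − V_min)/LSB⌋ = ⌊(V_in − V_min) × 2^15 / range⌋
     = ⌊(0.9314438 − (-0.81)) × 32768 / 3.8⌋ = ⌊1.7414438 × 32768/3.8⌋
     = ⌊15016.745⌋ = 15016.

15016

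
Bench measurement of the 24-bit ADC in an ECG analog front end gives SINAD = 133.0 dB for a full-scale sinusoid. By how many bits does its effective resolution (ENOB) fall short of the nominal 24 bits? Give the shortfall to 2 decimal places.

2.20 bits

ENOB = (SINAD − 1.76)/6.02 = (133.0 − 1.76)/6.02 = 21.8007 bits.
Lost resolution: 24 − 21.8007 = 2.1993 bits.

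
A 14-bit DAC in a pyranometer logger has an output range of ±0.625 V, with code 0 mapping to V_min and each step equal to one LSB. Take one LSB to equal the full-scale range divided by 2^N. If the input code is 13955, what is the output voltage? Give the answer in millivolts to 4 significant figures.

439.7 mV

Range = 0.625 − (-0.625) = 1.25 V. LSB = 1.25 V / 2^14.
V_out = V_min + code × LSB = -0.625 V + 13955 × 1.25 V / 16384
      = -0.625 + 1.06468 = 0.439682 V.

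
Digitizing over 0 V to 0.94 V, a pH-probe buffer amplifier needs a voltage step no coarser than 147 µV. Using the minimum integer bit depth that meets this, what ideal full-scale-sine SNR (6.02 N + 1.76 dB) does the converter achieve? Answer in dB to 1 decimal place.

Range is 0.94 V.
0.94 V / 147 µV = 6395. Since 2^12 = 4096 and 2^13 = 8192, N = 13.
Ideal SNR at N = 13: 6.02·13 + 1.76 = 80.0 dB.

80.0 dB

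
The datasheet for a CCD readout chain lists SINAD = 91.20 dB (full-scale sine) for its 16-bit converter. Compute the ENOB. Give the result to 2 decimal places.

Inverting SNR = 6.02 N + 1.76: N_eff = (91.20 − 1.76)/6.02 = 14.8571.

14.86 bits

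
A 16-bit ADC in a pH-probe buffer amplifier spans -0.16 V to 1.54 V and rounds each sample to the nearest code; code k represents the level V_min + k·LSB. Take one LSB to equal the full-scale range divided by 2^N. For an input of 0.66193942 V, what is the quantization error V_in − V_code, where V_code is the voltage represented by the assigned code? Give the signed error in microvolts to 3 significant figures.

+6.44 µV

Span: 1.54 V − (-0.16 V) = 1.7 V. LSB = 1.7 V / 2^16 ≈ 25.94 µV.
(0.66193942 − (-0.16)) / LSB = 0.82193942 × 65536/1.7 = 31686.2481. Nearest integer: k = 31686.
Reconstructed level: -0.16 + 31686 × 1.7/65536 V = 0.66193298340 V.
V_in − V_code = 0.66193942 − (0.66193298340) = +6.44 µV.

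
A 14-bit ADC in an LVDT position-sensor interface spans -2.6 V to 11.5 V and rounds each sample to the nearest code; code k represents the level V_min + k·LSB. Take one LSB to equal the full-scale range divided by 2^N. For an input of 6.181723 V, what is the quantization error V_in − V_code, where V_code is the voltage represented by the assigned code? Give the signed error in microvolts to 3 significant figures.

+204 µV

Full-scale range = 11.5 V − (-2.6 V) = 14.1 V. LSB = 14.1 V / 2^14 ≈ 0.8606 mV.
(6.181723 − (-2.6)) / LSB = 8.781723 × 16384/14.1 = 10204.2376. Nearest integer: k = 10204.
V_code = V_min + k × range/2^14 = -2.6 + 10204 × 14.1/16384 = 6.1815185547 V.
V_in − V_code = 6.181723 − (6.1815185547) = +204 µV.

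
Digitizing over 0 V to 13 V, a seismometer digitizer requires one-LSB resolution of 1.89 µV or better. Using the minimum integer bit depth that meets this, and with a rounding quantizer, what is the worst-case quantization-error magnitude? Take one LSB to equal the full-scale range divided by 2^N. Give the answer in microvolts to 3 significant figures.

0.775 µV

Full-scale range = 13 V.
Required number of levels: 13/1.89 µV = 6.8783e6; smallest N with 2^N ≥ that is 23.
One LSB is 13 V / 8388608 = 1.5497 µV.
Max error for round-to-nearest is LSB/2 = 0.775 µV.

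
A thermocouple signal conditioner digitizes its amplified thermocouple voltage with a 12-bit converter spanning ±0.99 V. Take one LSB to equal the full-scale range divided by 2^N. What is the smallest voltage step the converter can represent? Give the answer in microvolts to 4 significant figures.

The full-scale span is 0.99 − (-0.99) = 1.98 V.
Number of codes = 2^12 = 4096.
LSB = 1.98 V ÷ 2^12 = 1.98/4096 V = 483.4 µV.

483.4 µV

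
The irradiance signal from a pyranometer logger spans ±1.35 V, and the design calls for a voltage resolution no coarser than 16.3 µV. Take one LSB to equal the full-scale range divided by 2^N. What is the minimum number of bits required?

Range = 1.35 − (-1.35) = 2.7 V.
Required number of levels: 2.7/16.3 µV = 165640; smallest N with 2^N ≥ that is 18.

18 bits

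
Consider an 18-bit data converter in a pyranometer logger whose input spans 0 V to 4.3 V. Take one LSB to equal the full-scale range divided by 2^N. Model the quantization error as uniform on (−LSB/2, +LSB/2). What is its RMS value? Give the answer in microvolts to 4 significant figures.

4.735 µV

V_FS = 4.3 V.
One LSB is 4.3 V / 262144 = 16.4032 µV.
RMS of a uniform error over width LSB is LSB/√12 = 4.735 µV.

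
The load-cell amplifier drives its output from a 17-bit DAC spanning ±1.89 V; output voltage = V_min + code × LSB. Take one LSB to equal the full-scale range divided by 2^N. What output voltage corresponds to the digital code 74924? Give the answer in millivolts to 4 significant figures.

Span: 1.89 V − (-1.89 V) = 3.78 V. LSB = 3.78 V / 2^17.
V_out = V_min + code × LSB = -1.89 V + 74924 × 3.78 V / 131072
      = -1.89 V + 2.16074 V = 0.270742 V.

270.7 mV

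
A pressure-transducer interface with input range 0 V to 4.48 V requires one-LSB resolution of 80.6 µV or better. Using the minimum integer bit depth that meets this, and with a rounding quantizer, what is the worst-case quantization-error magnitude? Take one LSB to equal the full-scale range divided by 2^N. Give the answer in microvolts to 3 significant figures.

34.2 µV

Full-scale range = 4.48 V.
Required number of levels: 4.48/80.6 µV = 55583; smallest N with 2^N ≥ that is 16.
One LSB is 4.48 V / 65536 = 68.359 µV.
Half an LSB is 34.2 µV.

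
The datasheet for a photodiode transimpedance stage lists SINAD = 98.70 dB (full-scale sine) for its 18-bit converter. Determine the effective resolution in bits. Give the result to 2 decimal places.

ENOB = (98.70 − 1.76)/6.02 = 16.1030 bits.

16.10 bits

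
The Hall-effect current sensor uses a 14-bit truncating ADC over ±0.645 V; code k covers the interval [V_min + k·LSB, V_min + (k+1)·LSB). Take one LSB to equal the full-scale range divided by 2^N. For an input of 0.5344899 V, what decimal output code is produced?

The full-scale span is 0.645 − (-0.645) = 1.29 V. LSB = 1.29 V / 2^14 ≈ 78.74 µV.
V_in − V_min = 0.5344899 − (-0.645) = 1.1794899 V.
Divide by LSB: 1.1794899 × 16384/1.29 = 14980.4361.
Truncating gives code 14980.

14980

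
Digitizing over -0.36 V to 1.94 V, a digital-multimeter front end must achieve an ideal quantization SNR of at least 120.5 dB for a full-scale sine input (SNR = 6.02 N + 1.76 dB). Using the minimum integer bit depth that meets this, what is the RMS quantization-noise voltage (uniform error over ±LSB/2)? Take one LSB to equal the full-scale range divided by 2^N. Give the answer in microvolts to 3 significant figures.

Span: 1.94 V − (-0.36 V) = 2.3 V.
Required N = ⌈(120.5 − 1.76)/6.02⌉ = ⌈19.724⌉ = 20.
LSB = 2.3 V ÷ 2^20 = 2.3/1048576 V = 2.1935 µV.
σ_q = LSB/√12 = 2.1935 µV/3.4641 = 0.633 µV.

0.633 µV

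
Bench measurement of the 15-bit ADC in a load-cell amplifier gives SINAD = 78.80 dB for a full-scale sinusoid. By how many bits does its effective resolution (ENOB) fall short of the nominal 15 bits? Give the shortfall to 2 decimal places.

N_eff = (78.80 − 1.76)/6.02 = 12.7973 bits.
15 − 12.7973 = 2.20 bits below nominal.

2.20 bits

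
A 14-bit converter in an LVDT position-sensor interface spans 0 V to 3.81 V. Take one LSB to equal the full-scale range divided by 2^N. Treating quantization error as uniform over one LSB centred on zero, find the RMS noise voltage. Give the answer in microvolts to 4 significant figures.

Range is 3.81 V.
LSB = 3.81 V ÷ 2^14 = 3.81/16384 V = 232.544 µV.
For a uniform distribution on [−LSB/2, +LSB/2], V_rms = LSB/√12 = 232.544 µV/3.4641 = 67.13 µV.

67.13 µV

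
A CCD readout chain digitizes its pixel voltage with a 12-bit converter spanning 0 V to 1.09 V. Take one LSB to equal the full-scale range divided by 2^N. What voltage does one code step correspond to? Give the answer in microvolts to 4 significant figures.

266.1 µV

Range is 1.09 V.
2^12 = 4096 levels.
One LSB is 1.09 V / 4096 = 266.1 µV.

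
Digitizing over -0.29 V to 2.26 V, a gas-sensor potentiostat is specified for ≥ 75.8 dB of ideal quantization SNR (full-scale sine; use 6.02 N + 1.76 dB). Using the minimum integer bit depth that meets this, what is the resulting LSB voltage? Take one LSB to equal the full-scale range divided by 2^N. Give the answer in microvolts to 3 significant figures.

Full-scale range = 2.26 V − (-0.29 V) = 2.55 V.
Solving 6.02 N ≥ 75.8 − 1.76: N ≥ 12.299. Round up → N = 13.
LSB = 2.55 V / 2^13 = 311 µV.

311 µV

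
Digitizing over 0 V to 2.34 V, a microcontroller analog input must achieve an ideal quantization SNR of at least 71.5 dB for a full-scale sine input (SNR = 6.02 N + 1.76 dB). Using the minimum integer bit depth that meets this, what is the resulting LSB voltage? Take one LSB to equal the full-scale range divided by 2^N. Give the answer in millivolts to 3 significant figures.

0.571 mV

Full-scale range = 2.34 V.
N ≥ (71.5 − 1.76)/6.02 = 11.585 → N_min = 12.
Step size = 2.34/4096 V = 0.571 mV.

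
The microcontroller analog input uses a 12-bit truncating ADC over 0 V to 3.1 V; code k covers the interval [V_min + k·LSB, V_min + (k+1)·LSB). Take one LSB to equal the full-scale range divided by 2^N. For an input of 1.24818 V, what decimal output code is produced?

1649

V_FS = 3.1 V. LSB = 3.1 V / 2^12 ≈ 0.7568 mV.
(V_in − V_min) × 2^12/range = (1.24818 − (0)) × 4096/3.1 = 1649.208.
Floor → code = 1649.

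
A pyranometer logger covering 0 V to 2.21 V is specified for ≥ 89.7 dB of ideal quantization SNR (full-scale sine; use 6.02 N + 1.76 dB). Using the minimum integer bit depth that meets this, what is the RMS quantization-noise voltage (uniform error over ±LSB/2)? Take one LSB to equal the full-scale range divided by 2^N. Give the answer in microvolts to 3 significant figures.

19.5 µV

Range is 2.21 V.
N ≥ (89.7 − 1.76)/6.02 = 14.608 → N_min = 15.
LSB = 2.21 V / 2^15 = 67.444 µV.
RMS noise = LSB/√12 = 19.5 µV.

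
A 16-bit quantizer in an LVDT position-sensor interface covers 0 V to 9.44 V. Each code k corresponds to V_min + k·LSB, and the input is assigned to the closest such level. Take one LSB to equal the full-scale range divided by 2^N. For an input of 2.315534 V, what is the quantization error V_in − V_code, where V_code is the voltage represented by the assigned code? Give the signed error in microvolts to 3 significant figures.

+43.3 µV

V_FS = 9.44 V. LSB = 9.44 V / 2^16 ≈ 144.0 µV.
(2.315534 − (0)) / LSB = 2.315534 × 65536/9.44 = 16075.3004. Nearest integer: k = 16075.
Reconstructed level: 0 + 16075 × 9.44/65536 V = 2.3154907227 V.
Error = V_in − V_code = 2.315534 − (2.3154907227) = +43.3 µV.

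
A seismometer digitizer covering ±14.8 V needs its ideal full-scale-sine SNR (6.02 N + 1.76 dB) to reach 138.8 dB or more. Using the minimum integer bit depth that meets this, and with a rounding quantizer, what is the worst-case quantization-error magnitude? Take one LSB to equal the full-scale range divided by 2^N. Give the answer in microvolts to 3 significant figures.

Full-scale range = 14.8 V − (-14.8 V) = 29.6 V.
6.02 N + 1.76 ≥ 138.8 gives N ≥ 22.764, so the minimum integer is 23.
Step size = 29.6/8388608 V = 3.5286 µV.
Max error for round-to-nearest is LSB/2 = 1.76 µV.

1.76 µV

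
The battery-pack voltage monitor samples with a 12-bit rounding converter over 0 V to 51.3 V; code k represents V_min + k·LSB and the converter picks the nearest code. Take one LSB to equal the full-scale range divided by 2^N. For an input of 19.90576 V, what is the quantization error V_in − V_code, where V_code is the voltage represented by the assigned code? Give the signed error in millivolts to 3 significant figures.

V_FS = 51.3 V. LSB = 51.3 V / 2^12 ≈ 12.52 mV.
Position in LSBs: (19.90576 − (0)) × 4096/51.3 = 1589.3566; rounding gives k = 1589.
Reconstructed level: 0 + 1589 × 51.3/4096 V = 19.90129395 V.
e = 19.90576 − (19.90129395) = +4.47 mV.

+4.47 mV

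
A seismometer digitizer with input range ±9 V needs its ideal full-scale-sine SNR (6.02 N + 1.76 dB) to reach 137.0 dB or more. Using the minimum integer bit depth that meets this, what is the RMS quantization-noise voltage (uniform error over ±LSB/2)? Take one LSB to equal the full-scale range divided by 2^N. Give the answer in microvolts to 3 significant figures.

0.619 µV

Span: 9 V − (-9 V) = 18 V.
N ≥ (137.0 − 1.76)/6.02 = 22.465 → N_min = 23.
Step size = 18/8388608 V = 2.1458 µV.
RMS noise = LSB/√12 = 0.619 µV.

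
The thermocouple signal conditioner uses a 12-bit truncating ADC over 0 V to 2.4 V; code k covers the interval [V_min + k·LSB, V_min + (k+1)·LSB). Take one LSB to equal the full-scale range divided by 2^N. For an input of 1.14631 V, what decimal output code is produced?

1956

Full-scale range = 2.4 V. LSB = 2.4 V / 2^12 ≈ 0.5859 mV.
V_in − V_min = 1.14631 − (0) = 1.14631 V.
Divide by LSB: 1.14631 × 4096/2.4 = 1956.3691.
Truncating gives code 1956.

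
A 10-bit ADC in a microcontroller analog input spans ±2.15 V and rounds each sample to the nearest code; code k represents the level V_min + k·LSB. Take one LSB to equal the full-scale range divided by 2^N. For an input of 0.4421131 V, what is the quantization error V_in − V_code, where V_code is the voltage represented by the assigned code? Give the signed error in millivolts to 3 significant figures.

+1.20 mV

The full-scale span is 2.15 − (-2.15) = 4.3 V. LSB = 4.3 V / 2^10 ≈ 4.199 mV.
Position in LSBs: (0.4421131 − (-2.15)) × 1024/4.3 = 617.2846; rounding gives k = 617.
Reconstructed level: -2.15 + 617 × 4.3/1024 V = 0.4409179688 V.
V_in − V_code = 0.4421131 − (0.4409179688) = +1.20 mV.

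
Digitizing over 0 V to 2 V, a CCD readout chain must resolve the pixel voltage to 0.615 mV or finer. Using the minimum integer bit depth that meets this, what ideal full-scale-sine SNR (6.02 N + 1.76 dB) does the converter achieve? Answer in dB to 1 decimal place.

Full-scale range = 2 V.
Need 2^N ≥ 2 V / 0.615 mV = 3252 → N_min = 12.
6.02(12) + 1.76 = 74.00 dB.

74.0 dB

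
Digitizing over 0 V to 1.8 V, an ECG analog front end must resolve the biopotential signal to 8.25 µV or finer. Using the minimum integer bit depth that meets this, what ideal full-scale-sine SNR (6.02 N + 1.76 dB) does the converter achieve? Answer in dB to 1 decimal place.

110.1 dB

Span = 1.8 V.
1.8 V / 8.25 µV = 218200. Since 2^17 = 131072 and 2^18 = 262144, N = 18.
6.02(18) + 1.76 = 110.12 dB.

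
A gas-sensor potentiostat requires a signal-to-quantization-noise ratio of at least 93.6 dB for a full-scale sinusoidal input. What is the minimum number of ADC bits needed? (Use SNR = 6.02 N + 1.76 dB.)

Solving 6.02 N ≥ 93.6 − 1.76: N ≥ 15.256. Round up → N = 16.

16 bits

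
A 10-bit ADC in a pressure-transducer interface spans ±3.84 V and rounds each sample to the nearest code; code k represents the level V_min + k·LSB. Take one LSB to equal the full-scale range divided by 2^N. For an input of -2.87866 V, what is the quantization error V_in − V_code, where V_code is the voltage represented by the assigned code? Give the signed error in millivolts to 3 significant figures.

+1.34 mV

Full-scale range = 3.84 V − (-3.84 V) = 7.68 V. LSB = 7.68 V / 2^10 ≈ 7.500 mV.
Position in LSBs: (-2.87866 − (-3.84)) × 1024/7.68 = 128.1787; rounding gives k = 128.
V_code = V_min + k × range/2^10 = -3.84 + 128 × 7.68/1024 = -2.880000000 V.
Error = V_in − V_code = -2.87866 − (-2.880000000) = +1.34 mV.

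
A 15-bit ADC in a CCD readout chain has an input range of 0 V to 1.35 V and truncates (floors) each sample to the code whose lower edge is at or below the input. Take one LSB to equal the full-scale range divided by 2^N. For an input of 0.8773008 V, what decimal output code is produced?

Range is 1.35 V. LSB = 1.35 V / 2^15 ≈ 41.20 µV.
(V_in − V_min) × 2^15/range = (0.8773008 − (0)) × 32768/1.35 = 21294.365.
Floor → code = 21294.

21294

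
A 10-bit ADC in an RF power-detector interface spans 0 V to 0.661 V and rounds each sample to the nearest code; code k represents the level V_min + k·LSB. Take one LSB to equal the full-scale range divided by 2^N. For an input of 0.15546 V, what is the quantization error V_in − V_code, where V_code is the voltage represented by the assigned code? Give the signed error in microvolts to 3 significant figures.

V_FS = 0.661 V. LSB = 0.661 V / 2^10 ≈ 0.6455 mV.
(V_in − V_min)/LSB = (0.15546 − (0)) × 1024/0.661 = 240.8336 → nearest code k = 241.
V_code = 0 + (241/1024) × 0.661 = 0.1555673828 V.
Error = V_in − V_code = 0.15546 − (0.1555673828) = −107 µV.

−107 µV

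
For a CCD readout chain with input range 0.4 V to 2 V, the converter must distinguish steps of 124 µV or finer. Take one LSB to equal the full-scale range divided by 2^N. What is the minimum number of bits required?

Span: 2 V − (0.4 V) = 1.6 V.
Need 2^N ≥ 1.6 V / 124 µV = 12900 → N_min = 14.

14 bits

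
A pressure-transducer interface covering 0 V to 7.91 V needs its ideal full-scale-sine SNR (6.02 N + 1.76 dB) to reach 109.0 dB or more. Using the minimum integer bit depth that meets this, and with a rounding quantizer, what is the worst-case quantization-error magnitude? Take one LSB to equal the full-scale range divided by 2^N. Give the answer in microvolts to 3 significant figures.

V_FS = 7.91 V.
N ≥ (109.0 − 1.76)/6.02 = 17.814 → N_min = 18.
LSB = 7.91 V ÷ 2^18 = 7.91/262144 V = 30.174 µV.
|e|_max = LSB/2 = 15.1 µV.

15.1 µV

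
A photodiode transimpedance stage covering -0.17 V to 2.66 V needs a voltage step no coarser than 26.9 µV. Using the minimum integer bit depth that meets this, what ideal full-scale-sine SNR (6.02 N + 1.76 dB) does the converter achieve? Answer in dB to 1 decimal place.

Range = 2.66 − (-0.17) = 2.83 V.
Levels needed ≥ 2.83/26.9 µV = 105200. 2^17 = 131072 suffices, so N_min = 17.
6.02(17) + 1.76 = 104.10 dB.

104.1 dB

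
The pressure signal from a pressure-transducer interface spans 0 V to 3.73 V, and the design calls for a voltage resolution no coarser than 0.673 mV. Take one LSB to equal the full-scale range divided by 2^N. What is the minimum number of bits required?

Full-scale range = 3.73 V.
Levels needed ≥ 3.73/0.673 mV = 5542. 2^13 = 8192 suffices, so N_min = 13.

13 bits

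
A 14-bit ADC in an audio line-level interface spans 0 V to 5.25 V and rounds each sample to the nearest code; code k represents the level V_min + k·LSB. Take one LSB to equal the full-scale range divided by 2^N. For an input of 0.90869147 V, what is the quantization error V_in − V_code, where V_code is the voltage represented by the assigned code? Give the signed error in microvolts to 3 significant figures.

−61.0 µV

Full-scale range = 5.25 V. LSB = 5.25 V / 2^14 ≈ 320.4 µV.
(V_in − V_min)/LSB = (0.90869147 − (0)) × 16384/5.25 = 2835.8097 → nearest code k = 2836.
V_code = V_min + k × range/2^14 = 0 + 2836 × 5.25/16384 = 0.90875244141 V.
e = 0.90869147 − (0.90875244141) = −61.0 µV.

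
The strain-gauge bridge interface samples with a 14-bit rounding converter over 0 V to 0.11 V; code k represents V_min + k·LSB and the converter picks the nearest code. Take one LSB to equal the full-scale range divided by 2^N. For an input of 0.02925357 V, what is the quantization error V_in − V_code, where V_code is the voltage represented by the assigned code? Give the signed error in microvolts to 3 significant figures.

+1.25 µV

Span = 0.11 V. LSB = 0.11 V / 2^14 ≈ 6.714 µV.
(V_in − V_min)/LSB = (0.02925357 − (0)) × 16384/0.11 = 4357.1863 → nearest code k = 4357.
Reconstructed level: 0 + 4357 × 0.11/16384 V = 0.029252319336 V.
Error = V_in − V_code = 0.02925357 − (0.029252319336) = +1.25 µV.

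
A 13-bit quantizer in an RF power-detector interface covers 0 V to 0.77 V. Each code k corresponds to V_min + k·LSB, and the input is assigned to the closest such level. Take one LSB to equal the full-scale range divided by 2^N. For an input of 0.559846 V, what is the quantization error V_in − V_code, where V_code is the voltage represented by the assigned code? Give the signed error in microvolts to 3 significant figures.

+16.9 µV

Full-scale range = 0.77 V. LSB = 0.77 V / 2^13 ≈ 93.99 µV.
(0.559846 − (0)) / LSB = 0.559846 × 8192/0.77 = 5956.1798. Nearest integer: k = 5956.
Reconstructed level: 0 + 5956 × 0.77/8192 V = 0.5598291016 V.
Error = V_in − V_code = 0.559846 − (0.5598291016) = +16.9 µV.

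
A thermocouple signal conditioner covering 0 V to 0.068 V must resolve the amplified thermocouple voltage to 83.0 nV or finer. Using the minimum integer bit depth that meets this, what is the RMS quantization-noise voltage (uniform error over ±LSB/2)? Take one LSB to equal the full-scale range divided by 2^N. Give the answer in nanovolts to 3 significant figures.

Full-scale range = 0.068 V.
Need 2^N ≥ 0.068 V / 83.0 nV = 819300 → N_min = 20.
LSB = 0.068 V ÷ 2^20 = 0.068/1048576 V = 64.850 nV.
σ_q = LSB/√12 = 64.850 nV/3.4641 = 18.7 nV.

18.7 nV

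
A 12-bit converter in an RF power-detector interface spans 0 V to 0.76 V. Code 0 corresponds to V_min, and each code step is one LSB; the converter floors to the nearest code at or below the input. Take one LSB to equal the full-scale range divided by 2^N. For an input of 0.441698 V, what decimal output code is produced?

2380

V_FS = 0.76 V. LSB = 0.76 V / 2^12 ≈ 185.5 µV.
V_in − V_min = 0.441698 − (0) = 0.441698 V.
Divide by LSB: 0.441698 × 4096/0.76 = 2380.5197.
Truncating gives code 2380.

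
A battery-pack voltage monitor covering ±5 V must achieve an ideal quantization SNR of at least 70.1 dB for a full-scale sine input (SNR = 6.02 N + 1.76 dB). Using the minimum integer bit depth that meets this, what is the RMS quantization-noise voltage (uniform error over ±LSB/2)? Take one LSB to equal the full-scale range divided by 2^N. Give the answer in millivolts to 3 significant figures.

The full-scale span is 5 − (-5) = 10 V.
N ≥ (70.1 − 1.76)/6.02 = 11.352 → N_min = 12.
One LSB is 10 V / 4096 = 2.4414 mV.
σ_q = LSB/√12 = 2.4414 mV/3.4641 = 0.705 mV.

0.705 mV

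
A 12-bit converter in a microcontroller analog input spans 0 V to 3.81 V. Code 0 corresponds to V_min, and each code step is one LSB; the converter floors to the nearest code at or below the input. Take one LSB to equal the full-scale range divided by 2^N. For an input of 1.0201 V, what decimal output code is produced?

V_FS = 3.81 V. LSB = 3.81 V / 2^12 ≈ 0.9302 mV.
code = ⌊(V_in − V_min)/LSB⌋ = ⌊(V_in − V_min) × 2^12 / range⌋
     = ⌊(1.0201 − (0)) × 4096 / 3.81⌋ = ⌊1.0201 × 4096/3.81⌋
     = ⌊1096.674⌋ = 1096.

1096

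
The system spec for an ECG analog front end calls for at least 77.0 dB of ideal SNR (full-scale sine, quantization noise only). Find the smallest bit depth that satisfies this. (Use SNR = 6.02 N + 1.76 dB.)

6.02 N + 1.76 ≥ 77.0 gives N ≥ 12.498, so the minimum integer is 13.

13 bits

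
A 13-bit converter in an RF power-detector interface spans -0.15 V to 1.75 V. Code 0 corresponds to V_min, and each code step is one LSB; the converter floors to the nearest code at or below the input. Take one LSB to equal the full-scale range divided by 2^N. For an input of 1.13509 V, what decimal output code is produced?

5540

Range = 1.75 − (-0.15) = 1.9 V. LSB = 1.9 V / 2^13 ≈ 231.9 µV.
V_in − V_min = 1.13509 − (-0.15) = 1.28509 V.
Divide by LSB: 1.28509 × 8192/1.9 = 5540.7670.
Truncating gives code 5540.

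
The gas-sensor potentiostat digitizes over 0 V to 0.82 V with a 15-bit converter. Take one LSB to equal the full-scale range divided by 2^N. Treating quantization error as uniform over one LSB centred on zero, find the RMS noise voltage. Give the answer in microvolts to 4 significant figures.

7.224 µV

Range is 0.82 V.
LSB = 0.82 V ÷ 2^15 = 0.82/32768 V = 25.0244 µV.
V_rms = LSB/√12 = 25.0244 µV / √12 = 7.224 µV.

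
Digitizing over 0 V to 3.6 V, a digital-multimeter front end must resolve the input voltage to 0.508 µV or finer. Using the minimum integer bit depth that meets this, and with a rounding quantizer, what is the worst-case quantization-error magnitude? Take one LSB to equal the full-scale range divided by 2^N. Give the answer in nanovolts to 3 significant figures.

215 nV

Span = 3.6 V.
Need 2^N ≥ 3.6 V / 0.508 µV = 7.087e6 → N_min = 23.
Step size = 3.6/8388608 V = 429.15 nV.
Max error for round-to-nearest is LSB/2 = 215 nV.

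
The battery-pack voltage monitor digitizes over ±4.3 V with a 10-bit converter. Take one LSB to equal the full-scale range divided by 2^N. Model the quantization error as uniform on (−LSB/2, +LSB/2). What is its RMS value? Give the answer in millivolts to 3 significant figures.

2.42 mV

The full-scale span is 4.3 − (-4.3) = 8.6 V.
One LSB is 8.6 V / 1024 = 8.3984 mV.
For a uniform distribution on [−LSB/2, +LSB/2], V_rms = LSB/√12 = 8.3984 mV/3.4641 = 2.42 mV.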